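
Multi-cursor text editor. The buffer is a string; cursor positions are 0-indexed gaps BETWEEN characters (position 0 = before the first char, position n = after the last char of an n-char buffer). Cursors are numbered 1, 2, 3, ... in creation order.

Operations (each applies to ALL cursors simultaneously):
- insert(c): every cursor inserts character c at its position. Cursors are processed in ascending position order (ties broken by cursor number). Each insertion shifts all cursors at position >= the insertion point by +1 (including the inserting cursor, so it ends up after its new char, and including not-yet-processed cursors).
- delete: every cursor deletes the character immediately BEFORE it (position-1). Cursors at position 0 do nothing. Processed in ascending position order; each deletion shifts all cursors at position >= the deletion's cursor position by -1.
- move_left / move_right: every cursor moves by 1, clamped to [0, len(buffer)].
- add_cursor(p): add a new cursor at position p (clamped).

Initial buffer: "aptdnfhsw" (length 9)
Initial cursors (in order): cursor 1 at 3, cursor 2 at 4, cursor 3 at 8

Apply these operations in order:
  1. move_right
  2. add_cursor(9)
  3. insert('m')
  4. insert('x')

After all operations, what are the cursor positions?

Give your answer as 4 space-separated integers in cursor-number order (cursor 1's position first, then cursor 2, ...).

Answer: 6 9 17 17

Derivation:
After op 1 (move_right): buffer="aptdnfhsw" (len 9), cursors c1@4 c2@5 c3@9, authorship .........
After op 2 (add_cursor(9)): buffer="aptdnfhsw" (len 9), cursors c1@4 c2@5 c3@9 c4@9, authorship .........
After op 3 (insert('m')): buffer="aptdmnmfhswmm" (len 13), cursors c1@5 c2@7 c3@13 c4@13, authorship ....1.2....34
After op 4 (insert('x')): buffer="aptdmxnmxfhswmmxx" (len 17), cursors c1@6 c2@9 c3@17 c4@17, authorship ....11.22....3434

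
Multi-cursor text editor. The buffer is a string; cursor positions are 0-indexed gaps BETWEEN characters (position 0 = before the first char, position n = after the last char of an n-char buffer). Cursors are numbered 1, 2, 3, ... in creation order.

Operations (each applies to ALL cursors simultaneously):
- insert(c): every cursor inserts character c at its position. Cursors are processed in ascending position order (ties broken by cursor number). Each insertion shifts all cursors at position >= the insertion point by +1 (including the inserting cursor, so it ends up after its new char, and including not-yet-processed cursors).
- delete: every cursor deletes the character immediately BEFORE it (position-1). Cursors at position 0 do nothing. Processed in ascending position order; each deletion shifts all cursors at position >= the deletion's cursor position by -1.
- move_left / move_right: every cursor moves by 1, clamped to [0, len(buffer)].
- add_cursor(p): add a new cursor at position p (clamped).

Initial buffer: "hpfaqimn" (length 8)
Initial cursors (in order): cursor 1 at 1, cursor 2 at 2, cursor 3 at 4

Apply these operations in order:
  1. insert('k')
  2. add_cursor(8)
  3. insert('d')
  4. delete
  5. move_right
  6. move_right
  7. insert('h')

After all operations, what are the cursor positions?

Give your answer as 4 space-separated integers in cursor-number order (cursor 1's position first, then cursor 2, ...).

After op 1 (insert('k')): buffer="hkpkfakqimn" (len 11), cursors c1@2 c2@4 c3@7, authorship .1.2..3....
After op 2 (add_cursor(8)): buffer="hkpkfakqimn" (len 11), cursors c1@2 c2@4 c3@7 c4@8, authorship .1.2..3....
After op 3 (insert('d')): buffer="hkdpkdfakdqdimn" (len 15), cursors c1@3 c2@6 c3@10 c4@12, authorship .11.22..33.4...
After op 4 (delete): buffer="hkpkfakqimn" (len 11), cursors c1@2 c2@4 c3@7 c4@8, authorship .1.2..3....
After op 5 (move_right): buffer="hkpkfakqimn" (len 11), cursors c1@3 c2@5 c3@8 c4@9, authorship .1.2..3....
After op 6 (move_right): buffer="hkpkfakqimn" (len 11), cursors c1@4 c2@6 c3@9 c4@10, authorship .1.2..3....
After op 7 (insert('h')): buffer="hkpkhfahkqihmhn" (len 15), cursors c1@5 c2@8 c3@12 c4@14, authorship .1.21..23..3.4.

Answer: 5 8 12 14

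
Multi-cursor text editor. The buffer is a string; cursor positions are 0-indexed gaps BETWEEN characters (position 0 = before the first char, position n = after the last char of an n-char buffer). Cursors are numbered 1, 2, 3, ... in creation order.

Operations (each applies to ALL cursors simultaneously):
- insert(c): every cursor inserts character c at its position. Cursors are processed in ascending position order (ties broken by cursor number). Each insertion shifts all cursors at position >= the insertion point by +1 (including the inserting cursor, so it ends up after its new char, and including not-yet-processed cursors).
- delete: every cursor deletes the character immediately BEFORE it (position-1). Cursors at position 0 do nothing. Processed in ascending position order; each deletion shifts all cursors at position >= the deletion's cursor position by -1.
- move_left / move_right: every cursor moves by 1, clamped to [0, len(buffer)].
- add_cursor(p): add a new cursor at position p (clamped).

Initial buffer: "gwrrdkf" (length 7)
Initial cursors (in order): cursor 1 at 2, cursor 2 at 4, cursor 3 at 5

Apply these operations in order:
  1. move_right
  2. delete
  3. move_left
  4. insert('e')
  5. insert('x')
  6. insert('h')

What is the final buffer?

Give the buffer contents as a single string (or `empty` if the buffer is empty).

Answer: gexhweexxhhrf

Derivation:
After op 1 (move_right): buffer="gwrrdkf" (len 7), cursors c1@3 c2@5 c3@6, authorship .......
After op 2 (delete): buffer="gwrf" (len 4), cursors c1@2 c2@3 c3@3, authorship ....
After op 3 (move_left): buffer="gwrf" (len 4), cursors c1@1 c2@2 c3@2, authorship ....
After op 4 (insert('e')): buffer="geweerf" (len 7), cursors c1@2 c2@5 c3@5, authorship .1.23..
After op 5 (insert('x')): buffer="gexweexxrf" (len 10), cursors c1@3 c2@8 c3@8, authorship .11.2323..
After op 6 (insert('h')): buffer="gexhweexxhhrf" (len 13), cursors c1@4 c2@11 c3@11, authorship .111.232323..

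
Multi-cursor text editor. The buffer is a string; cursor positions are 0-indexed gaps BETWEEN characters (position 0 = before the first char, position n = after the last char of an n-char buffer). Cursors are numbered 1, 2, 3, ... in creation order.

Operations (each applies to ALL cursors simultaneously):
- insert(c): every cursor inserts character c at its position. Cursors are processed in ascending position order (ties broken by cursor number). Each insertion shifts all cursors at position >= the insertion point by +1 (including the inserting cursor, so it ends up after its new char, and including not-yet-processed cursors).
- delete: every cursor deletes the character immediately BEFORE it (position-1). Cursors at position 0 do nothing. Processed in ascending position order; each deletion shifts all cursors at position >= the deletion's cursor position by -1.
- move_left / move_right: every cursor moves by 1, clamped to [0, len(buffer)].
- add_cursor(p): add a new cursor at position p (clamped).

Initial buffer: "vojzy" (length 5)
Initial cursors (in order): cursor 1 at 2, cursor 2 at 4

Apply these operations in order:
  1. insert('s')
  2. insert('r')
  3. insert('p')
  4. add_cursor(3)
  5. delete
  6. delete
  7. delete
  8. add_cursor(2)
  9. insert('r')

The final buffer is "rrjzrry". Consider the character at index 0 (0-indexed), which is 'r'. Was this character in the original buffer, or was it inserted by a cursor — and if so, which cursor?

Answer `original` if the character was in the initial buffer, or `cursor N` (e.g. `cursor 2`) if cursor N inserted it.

After op 1 (insert('s')): buffer="vosjzsy" (len 7), cursors c1@3 c2@6, authorship ..1..2.
After op 2 (insert('r')): buffer="vosrjzsry" (len 9), cursors c1@4 c2@8, authorship ..11..22.
After op 3 (insert('p')): buffer="vosrpjzsrpy" (len 11), cursors c1@5 c2@10, authorship ..111..222.
After op 4 (add_cursor(3)): buffer="vosrpjzsrpy" (len 11), cursors c3@3 c1@5 c2@10, authorship ..111..222.
After op 5 (delete): buffer="vorjzsry" (len 8), cursors c3@2 c1@3 c2@7, authorship ..1..22.
After op 6 (delete): buffer="vjzsy" (len 5), cursors c1@1 c3@1 c2@4, authorship ...2.
After op 7 (delete): buffer="jzy" (len 3), cursors c1@0 c3@0 c2@2, authorship ...
After op 8 (add_cursor(2)): buffer="jzy" (len 3), cursors c1@0 c3@0 c2@2 c4@2, authorship ...
After op 9 (insert('r')): buffer="rrjzrry" (len 7), cursors c1@2 c3@2 c2@6 c4@6, authorship 13..24.
Authorship (.=original, N=cursor N): 1 3 . . 2 4 .
Index 0: author = 1

Answer: cursor 1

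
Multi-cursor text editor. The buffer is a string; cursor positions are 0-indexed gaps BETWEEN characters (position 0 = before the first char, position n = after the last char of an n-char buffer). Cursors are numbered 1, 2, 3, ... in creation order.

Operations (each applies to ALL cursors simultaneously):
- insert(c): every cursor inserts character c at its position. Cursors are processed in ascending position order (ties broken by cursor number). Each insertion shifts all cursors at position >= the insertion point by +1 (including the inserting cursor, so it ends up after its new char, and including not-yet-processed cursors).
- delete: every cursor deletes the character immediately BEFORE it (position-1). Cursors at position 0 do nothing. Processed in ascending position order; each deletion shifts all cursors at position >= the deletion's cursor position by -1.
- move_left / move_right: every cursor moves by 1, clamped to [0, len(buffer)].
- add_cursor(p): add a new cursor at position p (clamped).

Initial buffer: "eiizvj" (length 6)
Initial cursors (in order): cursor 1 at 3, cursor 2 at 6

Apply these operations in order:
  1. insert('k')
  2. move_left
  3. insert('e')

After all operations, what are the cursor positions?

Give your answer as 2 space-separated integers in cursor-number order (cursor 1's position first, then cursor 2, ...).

After op 1 (insert('k')): buffer="eiikzvjk" (len 8), cursors c1@4 c2@8, authorship ...1...2
After op 2 (move_left): buffer="eiikzvjk" (len 8), cursors c1@3 c2@7, authorship ...1...2
After op 3 (insert('e')): buffer="eiiekzvjek" (len 10), cursors c1@4 c2@9, authorship ...11...22

Answer: 4 9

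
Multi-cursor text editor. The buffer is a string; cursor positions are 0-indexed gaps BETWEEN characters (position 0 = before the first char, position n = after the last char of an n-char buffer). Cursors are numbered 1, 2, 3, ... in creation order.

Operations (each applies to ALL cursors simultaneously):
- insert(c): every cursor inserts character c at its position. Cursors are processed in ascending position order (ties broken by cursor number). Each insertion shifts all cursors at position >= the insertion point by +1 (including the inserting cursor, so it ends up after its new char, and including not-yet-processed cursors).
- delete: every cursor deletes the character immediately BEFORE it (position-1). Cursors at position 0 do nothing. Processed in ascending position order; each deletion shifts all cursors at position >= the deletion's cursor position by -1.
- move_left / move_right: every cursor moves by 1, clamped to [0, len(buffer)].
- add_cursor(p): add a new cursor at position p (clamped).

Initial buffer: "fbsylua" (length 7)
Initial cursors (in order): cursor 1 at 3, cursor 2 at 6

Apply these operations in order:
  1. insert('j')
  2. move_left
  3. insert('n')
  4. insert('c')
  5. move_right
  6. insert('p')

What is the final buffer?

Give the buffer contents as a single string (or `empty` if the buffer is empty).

Answer: fbsncjpyluncjpa

Derivation:
After op 1 (insert('j')): buffer="fbsjyluja" (len 9), cursors c1@4 c2@8, authorship ...1...2.
After op 2 (move_left): buffer="fbsjyluja" (len 9), cursors c1@3 c2@7, authorship ...1...2.
After op 3 (insert('n')): buffer="fbsnjylunja" (len 11), cursors c1@4 c2@9, authorship ...11...22.
After op 4 (insert('c')): buffer="fbsncjyluncja" (len 13), cursors c1@5 c2@11, authorship ...111...222.
After op 5 (move_right): buffer="fbsncjyluncja" (len 13), cursors c1@6 c2@12, authorship ...111...222.
After op 6 (insert('p')): buffer="fbsncjpyluncjpa" (len 15), cursors c1@7 c2@14, authorship ...1111...2222.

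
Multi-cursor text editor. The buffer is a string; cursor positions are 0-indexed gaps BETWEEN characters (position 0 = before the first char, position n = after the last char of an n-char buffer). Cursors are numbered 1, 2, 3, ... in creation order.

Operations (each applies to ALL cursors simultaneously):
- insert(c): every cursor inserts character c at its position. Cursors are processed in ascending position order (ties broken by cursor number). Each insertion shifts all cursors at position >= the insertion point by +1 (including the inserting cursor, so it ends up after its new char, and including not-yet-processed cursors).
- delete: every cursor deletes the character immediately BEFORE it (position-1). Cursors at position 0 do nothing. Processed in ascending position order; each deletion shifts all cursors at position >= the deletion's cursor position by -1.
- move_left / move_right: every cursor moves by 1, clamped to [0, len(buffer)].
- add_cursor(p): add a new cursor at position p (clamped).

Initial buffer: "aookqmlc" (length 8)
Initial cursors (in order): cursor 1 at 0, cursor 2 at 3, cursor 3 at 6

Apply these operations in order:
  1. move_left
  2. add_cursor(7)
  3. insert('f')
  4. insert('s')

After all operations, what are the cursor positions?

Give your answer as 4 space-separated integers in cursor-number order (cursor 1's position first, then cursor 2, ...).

Answer: 2 6 11 15

Derivation:
After op 1 (move_left): buffer="aookqmlc" (len 8), cursors c1@0 c2@2 c3@5, authorship ........
After op 2 (add_cursor(7)): buffer="aookqmlc" (len 8), cursors c1@0 c2@2 c3@5 c4@7, authorship ........
After op 3 (insert('f')): buffer="faofokqfmlfc" (len 12), cursors c1@1 c2@4 c3@8 c4@11, authorship 1..2...3..4.
After op 4 (insert('s')): buffer="fsaofsokqfsmlfsc" (len 16), cursors c1@2 c2@6 c3@11 c4@15, authorship 11..22...33..44.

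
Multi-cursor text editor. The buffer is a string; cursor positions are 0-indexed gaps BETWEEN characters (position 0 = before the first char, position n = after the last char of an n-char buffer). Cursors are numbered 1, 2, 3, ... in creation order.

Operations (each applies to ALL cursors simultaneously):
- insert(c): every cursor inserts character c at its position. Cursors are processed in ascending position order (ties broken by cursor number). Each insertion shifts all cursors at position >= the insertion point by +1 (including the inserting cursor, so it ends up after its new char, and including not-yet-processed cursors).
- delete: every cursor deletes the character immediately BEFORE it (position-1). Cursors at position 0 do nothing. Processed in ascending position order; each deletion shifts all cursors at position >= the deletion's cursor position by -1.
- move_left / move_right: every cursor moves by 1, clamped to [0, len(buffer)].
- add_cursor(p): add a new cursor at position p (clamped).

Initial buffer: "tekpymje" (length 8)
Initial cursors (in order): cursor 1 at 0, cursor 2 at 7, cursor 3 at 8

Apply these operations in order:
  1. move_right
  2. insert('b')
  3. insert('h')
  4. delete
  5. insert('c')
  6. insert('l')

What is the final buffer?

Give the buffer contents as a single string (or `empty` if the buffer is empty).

Answer: tbclekpymjebbccll

Derivation:
After op 1 (move_right): buffer="tekpymje" (len 8), cursors c1@1 c2@8 c3@8, authorship ........
After op 2 (insert('b')): buffer="tbekpymjebb" (len 11), cursors c1@2 c2@11 c3@11, authorship .1.......23
After op 3 (insert('h')): buffer="tbhekpymjebbhh" (len 14), cursors c1@3 c2@14 c3@14, authorship .11.......2323
After op 4 (delete): buffer="tbekpymjebb" (len 11), cursors c1@2 c2@11 c3@11, authorship .1.......23
After op 5 (insert('c')): buffer="tbcekpymjebbcc" (len 14), cursors c1@3 c2@14 c3@14, authorship .11.......2323
After op 6 (insert('l')): buffer="tbclekpymjebbccll" (len 17), cursors c1@4 c2@17 c3@17, authorship .111.......232323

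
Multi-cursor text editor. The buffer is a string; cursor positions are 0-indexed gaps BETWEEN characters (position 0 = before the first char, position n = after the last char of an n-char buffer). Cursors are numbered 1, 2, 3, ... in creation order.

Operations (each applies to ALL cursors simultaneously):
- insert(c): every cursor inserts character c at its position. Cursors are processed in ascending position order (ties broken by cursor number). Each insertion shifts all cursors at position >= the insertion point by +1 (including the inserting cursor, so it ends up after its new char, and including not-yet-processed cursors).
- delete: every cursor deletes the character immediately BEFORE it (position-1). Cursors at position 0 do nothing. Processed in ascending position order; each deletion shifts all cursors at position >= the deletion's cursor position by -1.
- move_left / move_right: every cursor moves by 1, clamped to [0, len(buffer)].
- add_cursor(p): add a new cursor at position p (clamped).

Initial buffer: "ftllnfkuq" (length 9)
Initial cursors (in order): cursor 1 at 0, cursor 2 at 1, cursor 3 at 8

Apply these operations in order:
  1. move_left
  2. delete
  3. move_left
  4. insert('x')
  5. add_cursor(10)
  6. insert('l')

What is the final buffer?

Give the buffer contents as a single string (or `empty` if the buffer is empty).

Answer: xxllftllnxlfulq

Derivation:
After op 1 (move_left): buffer="ftllnfkuq" (len 9), cursors c1@0 c2@0 c3@7, authorship .........
After op 2 (delete): buffer="ftllnfuq" (len 8), cursors c1@0 c2@0 c3@6, authorship ........
After op 3 (move_left): buffer="ftllnfuq" (len 8), cursors c1@0 c2@0 c3@5, authorship ........
After op 4 (insert('x')): buffer="xxftllnxfuq" (len 11), cursors c1@2 c2@2 c3@8, authorship 12.....3...
After op 5 (add_cursor(10)): buffer="xxftllnxfuq" (len 11), cursors c1@2 c2@2 c3@8 c4@10, authorship 12.....3...
After op 6 (insert('l')): buffer="xxllftllnxlfulq" (len 15), cursors c1@4 c2@4 c3@11 c4@14, authorship 1212.....33..4.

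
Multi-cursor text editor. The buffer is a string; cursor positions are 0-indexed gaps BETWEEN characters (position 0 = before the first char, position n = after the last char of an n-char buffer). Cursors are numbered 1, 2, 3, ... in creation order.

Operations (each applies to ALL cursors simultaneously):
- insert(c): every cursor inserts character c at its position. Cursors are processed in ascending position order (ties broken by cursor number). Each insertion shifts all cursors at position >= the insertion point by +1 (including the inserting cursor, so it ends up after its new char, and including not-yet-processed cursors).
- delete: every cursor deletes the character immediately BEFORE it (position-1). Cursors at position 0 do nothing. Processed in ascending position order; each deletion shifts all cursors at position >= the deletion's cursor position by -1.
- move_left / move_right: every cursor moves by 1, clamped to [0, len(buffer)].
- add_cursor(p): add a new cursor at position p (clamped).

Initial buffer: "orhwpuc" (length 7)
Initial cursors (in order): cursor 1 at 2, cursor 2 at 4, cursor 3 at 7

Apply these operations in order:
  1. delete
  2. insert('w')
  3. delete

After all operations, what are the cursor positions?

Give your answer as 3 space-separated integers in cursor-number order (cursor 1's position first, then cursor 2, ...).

Answer: 1 2 4

Derivation:
After op 1 (delete): buffer="ohpu" (len 4), cursors c1@1 c2@2 c3@4, authorship ....
After op 2 (insert('w')): buffer="owhwpuw" (len 7), cursors c1@2 c2@4 c3@7, authorship .1.2..3
After op 3 (delete): buffer="ohpu" (len 4), cursors c1@1 c2@2 c3@4, authorship ....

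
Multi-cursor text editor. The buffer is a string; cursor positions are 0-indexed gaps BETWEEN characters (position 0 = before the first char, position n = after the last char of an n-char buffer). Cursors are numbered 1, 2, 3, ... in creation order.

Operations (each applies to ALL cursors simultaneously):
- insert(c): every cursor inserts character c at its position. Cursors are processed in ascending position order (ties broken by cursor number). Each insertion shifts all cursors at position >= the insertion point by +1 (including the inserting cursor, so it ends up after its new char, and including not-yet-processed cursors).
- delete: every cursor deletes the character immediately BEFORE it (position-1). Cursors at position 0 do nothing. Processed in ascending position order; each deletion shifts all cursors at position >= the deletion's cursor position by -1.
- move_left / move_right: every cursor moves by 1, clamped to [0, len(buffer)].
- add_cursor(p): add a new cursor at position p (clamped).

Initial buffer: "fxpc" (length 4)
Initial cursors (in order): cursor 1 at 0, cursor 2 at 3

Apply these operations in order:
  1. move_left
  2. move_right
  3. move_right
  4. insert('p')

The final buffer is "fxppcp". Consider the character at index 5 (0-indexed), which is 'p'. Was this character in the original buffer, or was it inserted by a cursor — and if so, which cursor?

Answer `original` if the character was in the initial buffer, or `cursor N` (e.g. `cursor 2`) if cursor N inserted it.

Answer: cursor 2

Derivation:
After op 1 (move_left): buffer="fxpc" (len 4), cursors c1@0 c2@2, authorship ....
After op 2 (move_right): buffer="fxpc" (len 4), cursors c1@1 c2@3, authorship ....
After op 3 (move_right): buffer="fxpc" (len 4), cursors c1@2 c2@4, authorship ....
After op 4 (insert('p')): buffer="fxppcp" (len 6), cursors c1@3 c2@6, authorship ..1..2
Authorship (.=original, N=cursor N): . . 1 . . 2
Index 5: author = 2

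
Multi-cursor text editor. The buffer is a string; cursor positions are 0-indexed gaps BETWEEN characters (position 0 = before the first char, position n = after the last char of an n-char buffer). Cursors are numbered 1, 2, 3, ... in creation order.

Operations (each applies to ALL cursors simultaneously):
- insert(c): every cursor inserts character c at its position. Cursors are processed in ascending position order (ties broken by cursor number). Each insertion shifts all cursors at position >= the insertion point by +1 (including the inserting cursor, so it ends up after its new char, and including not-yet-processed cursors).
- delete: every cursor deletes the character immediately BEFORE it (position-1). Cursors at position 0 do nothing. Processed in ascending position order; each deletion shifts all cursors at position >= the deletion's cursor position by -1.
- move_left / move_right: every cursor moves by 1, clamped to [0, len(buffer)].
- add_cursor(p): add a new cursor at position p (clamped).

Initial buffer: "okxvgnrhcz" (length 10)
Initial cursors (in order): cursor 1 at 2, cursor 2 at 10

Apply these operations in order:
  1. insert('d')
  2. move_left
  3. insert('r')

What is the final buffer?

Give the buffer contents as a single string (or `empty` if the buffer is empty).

Answer: okrdxvgnrhczrd

Derivation:
After op 1 (insert('d')): buffer="okdxvgnrhczd" (len 12), cursors c1@3 c2@12, authorship ..1........2
After op 2 (move_left): buffer="okdxvgnrhczd" (len 12), cursors c1@2 c2@11, authorship ..1........2
After op 3 (insert('r')): buffer="okrdxvgnrhczrd" (len 14), cursors c1@3 c2@13, authorship ..11........22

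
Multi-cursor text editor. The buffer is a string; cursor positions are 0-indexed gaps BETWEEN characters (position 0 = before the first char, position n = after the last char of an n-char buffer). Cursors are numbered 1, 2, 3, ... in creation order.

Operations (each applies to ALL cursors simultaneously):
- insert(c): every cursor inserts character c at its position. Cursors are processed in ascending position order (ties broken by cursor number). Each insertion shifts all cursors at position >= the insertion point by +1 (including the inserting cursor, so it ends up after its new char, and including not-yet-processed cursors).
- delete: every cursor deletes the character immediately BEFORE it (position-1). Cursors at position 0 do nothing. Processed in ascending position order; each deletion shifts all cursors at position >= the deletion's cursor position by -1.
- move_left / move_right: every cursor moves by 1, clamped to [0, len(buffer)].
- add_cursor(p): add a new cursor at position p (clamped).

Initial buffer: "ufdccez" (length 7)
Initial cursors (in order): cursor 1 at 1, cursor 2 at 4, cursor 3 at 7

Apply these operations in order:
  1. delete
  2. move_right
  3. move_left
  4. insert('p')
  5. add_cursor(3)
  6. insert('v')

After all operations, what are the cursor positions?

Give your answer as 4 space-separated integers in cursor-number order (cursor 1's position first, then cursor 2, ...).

After op 1 (delete): buffer="fdce" (len 4), cursors c1@0 c2@2 c3@4, authorship ....
After op 2 (move_right): buffer="fdce" (len 4), cursors c1@1 c2@3 c3@4, authorship ....
After op 3 (move_left): buffer="fdce" (len 4), cursors c1@0 c2@2 c3@3, authorship ....
After op 4 (insert('p')): buffer="pfdpcpe" (len 7), cursors c1@1 c2@4 c3@6, authorship 1..2.3.
After op 5 (add_cursor(3)): buffer="pfdpcpe" (len 7), cursors c1@1 c4@3 c2@4 c3@6, authorship 1..2.3.
After op 6 (insert('v')): buffer="pvfdvpvcpve" (len 11), cursors c1@2 c4@5 c2@7 c3@10, authorship 11..422.33.

Answer: 2 7 10 5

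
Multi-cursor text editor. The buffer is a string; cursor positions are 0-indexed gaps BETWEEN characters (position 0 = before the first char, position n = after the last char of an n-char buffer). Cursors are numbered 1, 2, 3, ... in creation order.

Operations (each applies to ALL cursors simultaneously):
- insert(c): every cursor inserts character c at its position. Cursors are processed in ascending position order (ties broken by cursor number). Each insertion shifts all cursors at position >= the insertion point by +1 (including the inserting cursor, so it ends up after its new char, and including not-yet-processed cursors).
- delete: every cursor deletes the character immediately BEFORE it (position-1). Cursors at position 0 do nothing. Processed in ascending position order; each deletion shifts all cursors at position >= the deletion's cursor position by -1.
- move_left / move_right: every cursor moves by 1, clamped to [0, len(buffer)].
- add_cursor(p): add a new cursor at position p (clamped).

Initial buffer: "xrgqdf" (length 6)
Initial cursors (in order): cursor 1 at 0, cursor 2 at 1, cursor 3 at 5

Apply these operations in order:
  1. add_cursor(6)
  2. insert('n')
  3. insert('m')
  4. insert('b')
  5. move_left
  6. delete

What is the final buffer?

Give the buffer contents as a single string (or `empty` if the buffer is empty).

Answer: nbxnbrgqdnbfnb

Derivation:
After op 1 (add_cursor(6)): buffer="xrgqdf" (len 6), cursors c1@0 c2@1 c3@5 c4@6, authorship ......
After op 2 (insert('n')): buffer="nxnrgqdnfn" (len 10), cursors c1@1 c2@3 c3@8 c4@10, authorship 1.2....3.4
After op 3 (insert('m')): buffer="nmxnmrgqdnmfnm" (len 14), cursors c1@2 c2@5 c3@11 c4@14, authorship 11.22....33.44
After op 4 (insert('b')): buffer="nmbxnmbrgqdnmbfnmb" (len 18), cursors c1@3 c2@7 c3@14 c4@18, authorship 111.222....333.444
After op 5 (move_left): buffer="nmbxnmbrgqdnmbfnmb" (len 18), cursors c1@2 c2@6 c3@13 c4@17, authorship 111.222....333.444
After op 6 (delete): buffer="nbxnbrgqdnbfnb" (len 14), cursors c1@1 c2@4 c3@10 c4@13, authorship 11.22....33.44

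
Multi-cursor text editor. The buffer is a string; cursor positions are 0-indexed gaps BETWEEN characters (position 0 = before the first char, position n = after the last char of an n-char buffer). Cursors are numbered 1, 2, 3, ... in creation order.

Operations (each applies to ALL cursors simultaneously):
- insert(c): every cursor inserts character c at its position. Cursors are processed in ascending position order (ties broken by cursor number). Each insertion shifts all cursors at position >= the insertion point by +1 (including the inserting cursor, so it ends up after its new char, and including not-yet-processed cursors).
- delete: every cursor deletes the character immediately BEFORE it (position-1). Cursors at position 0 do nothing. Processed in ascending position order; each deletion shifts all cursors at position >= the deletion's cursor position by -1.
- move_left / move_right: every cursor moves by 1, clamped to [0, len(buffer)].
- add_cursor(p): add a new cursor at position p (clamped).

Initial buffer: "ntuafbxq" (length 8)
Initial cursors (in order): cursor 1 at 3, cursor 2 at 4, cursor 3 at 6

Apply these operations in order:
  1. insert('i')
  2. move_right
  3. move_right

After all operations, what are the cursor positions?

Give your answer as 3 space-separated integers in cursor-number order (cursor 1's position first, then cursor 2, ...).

Answer: 6 8 11

Derivation:
After op 1 (insert('i')): buffer="ntuiaifbixq" (len 11), cursors c1@4 c2@6 c3@9, authorship ...1.2..3..
After op 2 (move_right): buffer="ntuiaifbixq" (len 11), cursors c1@5 c2@7 c3@10, authorship ...1.2..3..
After op 3 (move_right): buffer="ntuiaifbixq" (len 11), cursors c1@6 c2@8 c3@11, authorship ...1.2..3..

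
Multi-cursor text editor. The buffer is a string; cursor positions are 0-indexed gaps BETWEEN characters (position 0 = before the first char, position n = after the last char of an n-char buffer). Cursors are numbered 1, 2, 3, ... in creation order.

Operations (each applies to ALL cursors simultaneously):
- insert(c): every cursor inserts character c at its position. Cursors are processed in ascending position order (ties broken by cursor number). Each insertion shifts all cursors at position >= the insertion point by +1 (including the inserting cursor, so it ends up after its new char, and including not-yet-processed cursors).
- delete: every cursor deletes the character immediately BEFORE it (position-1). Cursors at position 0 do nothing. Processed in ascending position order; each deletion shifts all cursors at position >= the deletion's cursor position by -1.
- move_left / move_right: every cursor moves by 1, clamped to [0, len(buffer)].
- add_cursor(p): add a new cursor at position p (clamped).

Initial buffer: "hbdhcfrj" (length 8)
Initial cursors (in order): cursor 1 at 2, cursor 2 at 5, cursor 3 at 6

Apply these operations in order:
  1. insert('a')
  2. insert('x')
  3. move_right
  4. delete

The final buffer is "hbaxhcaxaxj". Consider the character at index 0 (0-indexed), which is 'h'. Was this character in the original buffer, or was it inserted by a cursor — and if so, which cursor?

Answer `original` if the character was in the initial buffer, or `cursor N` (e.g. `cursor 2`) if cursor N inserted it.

Answer: original

Derivation:
After op 1 (insert('a')): buffer="hbadhcafarj" (len 11), cursors c1@3 c2@7 c3@9, authorship ..1...2.3..
After op 2 (insert('x')): buffer="hbaxdhcaxfaxrj" (len 14), cursors c1@4 c2@9 c3@12, authorship ..11...22.33..
After op 3 (move_right): buffer="hbaxdhcaxfaxrj" (len 14), cursors c1@5 c2@10 c3@13, authorship ..11...22.33..
After op 4 (delete): buffer="hbaxhcaxaxj" (len 11), cursors c1@4 c2@8 c3@10, authorship ..11..2233.
Authorship (.=original, N=cursor N): . . 1 1 . . 2 2 3 3 .
Index 0: author = original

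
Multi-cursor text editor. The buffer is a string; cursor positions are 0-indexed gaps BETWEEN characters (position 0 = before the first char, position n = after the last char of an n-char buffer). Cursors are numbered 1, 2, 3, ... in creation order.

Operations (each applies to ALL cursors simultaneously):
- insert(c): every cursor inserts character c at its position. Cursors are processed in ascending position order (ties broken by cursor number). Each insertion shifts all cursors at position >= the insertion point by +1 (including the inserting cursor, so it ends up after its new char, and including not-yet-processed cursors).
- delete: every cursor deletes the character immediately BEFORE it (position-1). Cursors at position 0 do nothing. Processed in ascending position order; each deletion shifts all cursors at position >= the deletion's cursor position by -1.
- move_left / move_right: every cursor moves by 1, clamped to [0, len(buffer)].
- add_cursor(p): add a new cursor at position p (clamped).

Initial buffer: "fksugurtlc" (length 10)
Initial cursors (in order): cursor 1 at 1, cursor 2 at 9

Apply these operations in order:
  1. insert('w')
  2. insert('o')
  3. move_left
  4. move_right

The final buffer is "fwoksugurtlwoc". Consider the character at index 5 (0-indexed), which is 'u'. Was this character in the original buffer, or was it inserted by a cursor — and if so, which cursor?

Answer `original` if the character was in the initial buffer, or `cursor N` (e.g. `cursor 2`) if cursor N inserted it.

After op 1 (insert('w')): buffer="fwksugurtlwc" (len 12), cursors c1@2 c2@11, authorship .1........2.
After op 2 (insert('o')): buffer="fwoksugurtlwoc" (len 14), cursors c1@3 c2@13, authorship .11........22.
After op 3 (move_left): buffer="fwoksugurtlwoc" (len 14), cursors c1@2 c2@12, authorship .11........22.
After op 4 (move_right): buffer="fwoksugurtlwoc" (len 14), cursors c1@3 c2@13, authorship .11........22.
Authorship (.=original, N=cursor N): . 1 1 . . . . . . . . 2 2 .
Index 5: author = original

Answer: original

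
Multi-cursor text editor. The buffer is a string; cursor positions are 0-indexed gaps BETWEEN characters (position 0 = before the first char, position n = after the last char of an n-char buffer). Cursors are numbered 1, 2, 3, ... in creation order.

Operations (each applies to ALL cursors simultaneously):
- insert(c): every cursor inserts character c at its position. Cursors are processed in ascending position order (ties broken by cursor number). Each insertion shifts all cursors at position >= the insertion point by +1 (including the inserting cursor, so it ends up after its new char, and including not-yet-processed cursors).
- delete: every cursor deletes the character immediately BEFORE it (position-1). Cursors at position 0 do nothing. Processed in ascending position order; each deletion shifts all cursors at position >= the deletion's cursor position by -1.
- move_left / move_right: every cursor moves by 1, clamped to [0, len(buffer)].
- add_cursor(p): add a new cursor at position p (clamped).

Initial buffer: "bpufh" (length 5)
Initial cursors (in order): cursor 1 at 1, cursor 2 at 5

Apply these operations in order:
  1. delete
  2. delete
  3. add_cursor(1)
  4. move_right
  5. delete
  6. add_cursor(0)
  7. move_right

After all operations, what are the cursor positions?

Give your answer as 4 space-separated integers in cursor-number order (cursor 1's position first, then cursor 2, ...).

Answer: 0 0 0 0

Derivation:
After op 1 (delete): buffer="puf" (len 3), cursors c1@0 c2@3, authorship ...
After op 2 (delete): buffer="pu" (len 2), cursors c1@0 c2@2, authorship ..
After op 3 (add_cursor(1)): buffer="pu" (len 2), cursors c1@0 c3@1 c2@2, authorship ..
After op 4 (move_right): buffer="pu" (len 2), cursors c1@1 c2@2 c3@2, authorship ..
After op 5 (delete): buffer="" (len 0), cursors c1@0 c2@0 c3@0, authorship 
After op 6 (add_cursor(0)): buffer="" (len 0), cursors c1@0 c2@0 c3@0 c4@0, authorship 
After op 7 (move_right): buffer="" (len 0), cursors c1@0 c2@0 c3@0 c4@0, authorship 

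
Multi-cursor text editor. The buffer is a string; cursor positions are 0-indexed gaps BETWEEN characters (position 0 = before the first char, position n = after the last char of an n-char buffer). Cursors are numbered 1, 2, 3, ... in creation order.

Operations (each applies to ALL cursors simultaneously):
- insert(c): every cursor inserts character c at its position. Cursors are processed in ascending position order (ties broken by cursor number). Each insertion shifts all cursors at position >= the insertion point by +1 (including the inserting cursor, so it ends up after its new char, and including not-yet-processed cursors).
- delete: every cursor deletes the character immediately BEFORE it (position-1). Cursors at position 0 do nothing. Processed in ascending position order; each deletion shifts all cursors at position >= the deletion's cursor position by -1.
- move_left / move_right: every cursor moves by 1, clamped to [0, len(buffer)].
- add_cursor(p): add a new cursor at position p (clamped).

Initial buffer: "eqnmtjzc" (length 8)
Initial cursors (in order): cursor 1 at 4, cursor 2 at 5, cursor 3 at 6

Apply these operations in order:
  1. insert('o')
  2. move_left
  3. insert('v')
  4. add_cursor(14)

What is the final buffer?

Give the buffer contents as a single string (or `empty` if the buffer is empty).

After op 1 (insert('o')): buffer="eqnmotojozc" (len 11), cursors c1@5 c2@7 c3@9, authorship ....1.2.3..
After op 2 (move_left): buffer="eqnmotojozc" (len 11), cursors c1@4 c2@6 c3@8, authorship ....1.2.3..
After op 3 (insert('v')): buffer="eqnmvotvojvozc" (len 14), cursors c1@5 c2@8 c3@11, authorship ....11.22.33..
After op 4 (add_cursor(14)): buffer="eqnmvotvojvozc" (len 14), cursors c1@5 c2@8 c3@11 c4@14, authorship ....11.22.33..

Answer: eqnmvotvojvozc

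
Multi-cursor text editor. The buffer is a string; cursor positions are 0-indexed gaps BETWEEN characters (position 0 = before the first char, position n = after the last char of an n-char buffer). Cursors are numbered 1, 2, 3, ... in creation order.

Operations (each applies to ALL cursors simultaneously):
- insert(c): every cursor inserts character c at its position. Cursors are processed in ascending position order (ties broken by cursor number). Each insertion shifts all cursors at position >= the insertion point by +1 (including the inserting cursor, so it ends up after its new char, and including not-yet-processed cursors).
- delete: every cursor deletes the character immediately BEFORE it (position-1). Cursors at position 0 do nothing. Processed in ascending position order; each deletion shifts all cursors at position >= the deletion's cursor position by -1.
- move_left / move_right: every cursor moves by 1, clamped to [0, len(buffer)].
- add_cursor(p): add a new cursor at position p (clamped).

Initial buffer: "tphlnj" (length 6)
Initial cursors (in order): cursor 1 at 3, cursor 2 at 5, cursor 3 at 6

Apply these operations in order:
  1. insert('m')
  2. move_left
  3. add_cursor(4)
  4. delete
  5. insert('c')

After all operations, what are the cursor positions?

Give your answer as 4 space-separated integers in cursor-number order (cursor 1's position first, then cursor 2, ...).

After op 1 (insert('m')): buffer="tphmlnmjm" (len 9), cursors c1@4 c2@7 c3@9, authorship ...1..2.3
After op 2 (move_left): buffer="tphmlnmjm" (len 9), cursors c1@3 c2@6 c3@8, authorship ...1..2.3
After op 3 (add_cursor(4)): buffer="tphmlnmjm" (len 9), cursors c1@3 c4@4 c2@6 c3@8, authorship ...1..2.3
After op 4 (delete): buffer="tplmm" (len 5), cursors c1@2 c4@2 c2@3 c3@4, authorship ...23
After op 5 (insert('c')): buffer="tpcclcmcm" (len 9), cursors c1@4 c4@4 c2@6 c3@8, authorship ..14.2233

Answer: 4 6 8 4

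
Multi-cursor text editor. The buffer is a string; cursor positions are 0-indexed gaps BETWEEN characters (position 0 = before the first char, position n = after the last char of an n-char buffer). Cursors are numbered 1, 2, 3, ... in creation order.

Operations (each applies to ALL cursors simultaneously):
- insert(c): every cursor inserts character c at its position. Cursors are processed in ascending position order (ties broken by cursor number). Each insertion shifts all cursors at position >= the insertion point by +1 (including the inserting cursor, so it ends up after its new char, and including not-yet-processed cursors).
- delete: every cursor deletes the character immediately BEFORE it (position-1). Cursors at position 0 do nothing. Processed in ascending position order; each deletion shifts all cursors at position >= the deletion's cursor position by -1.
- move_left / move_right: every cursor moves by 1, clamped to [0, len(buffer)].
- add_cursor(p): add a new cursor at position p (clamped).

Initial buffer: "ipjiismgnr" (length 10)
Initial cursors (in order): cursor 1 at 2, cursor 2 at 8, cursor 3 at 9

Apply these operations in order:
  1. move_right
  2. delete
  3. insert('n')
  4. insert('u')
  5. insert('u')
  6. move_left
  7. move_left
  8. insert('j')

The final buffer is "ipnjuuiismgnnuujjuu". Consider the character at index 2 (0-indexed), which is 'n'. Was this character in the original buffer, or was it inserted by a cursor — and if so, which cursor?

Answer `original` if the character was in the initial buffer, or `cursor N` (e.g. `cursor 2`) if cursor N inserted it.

Answer: cursor 1

Derivation:
After op 1 (move_right): buffer="ipjiismgnr" (len 10), cursors c1@3 c2@9 c3@10, authorship ..........
After op 2 (delete): buffer="ipiismg" (len 7), cursors c1@2 c2@7 c3@7, authorship .......
After op 3 (insert('n')): buffer="ipniismgnn" (len 10), cursors c1@3 c2@10 c3@10, authorship ..1.....23
After op 4 (insert('u')): buffer="ipnuiismgnnuu" (len 13), cursors c1@4 c2@13 c3@13, authorship ..11.....2323
After op 5 (insert('u')): buffer="ipnuuiismgnnuuuu" (len 16), cursors c1@5 c2@16 c3@16, authorship ..111.....232323
After op 6 (move_left): buffer="ipnuuiismgnnuuuu" (len 16), cursors c1@4 c2@15 c3@15, authorship ..111.....232323
After op 7 (move_left): buffer="ipnuuiismgnnuuuu" (len 16), cursors c1@3 c2@14 c3@14, authorship ..111.....232323
After op 8 (insert('j')): buffer="ipnjuuiismgnnuujjuu" (len 19), cursors c1@4 c2@17 c3@17, authorship ..1111.....23232323
Authorship (.=original, N=cursor N): . . 1 1 1 1 . . . . . 2 3 2 3 2 3 2 3
Index 2: author = 1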